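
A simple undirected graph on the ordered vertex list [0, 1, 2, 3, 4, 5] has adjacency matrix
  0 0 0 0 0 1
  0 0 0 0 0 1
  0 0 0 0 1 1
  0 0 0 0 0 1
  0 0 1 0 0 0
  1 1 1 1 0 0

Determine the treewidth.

A width-1 tree decomposition is:
Bags: B1 = {2, 5}  B2 = {0, 5}  B3 = {3, 5}  B4 = {1, 5}  B5 = {2, 4}
Tree: B1–B2, B1–B3, B2–B4, B1–B5
Every bag has size at most 2, so the width is 2 − 1 = 1 and tw(G) ≤ 1. Since G has at least one edge (e.g. 2–5), it is not an edgeless graph, so tw(G) ≥ 1. Hence tw(G) = 1 exactly.

1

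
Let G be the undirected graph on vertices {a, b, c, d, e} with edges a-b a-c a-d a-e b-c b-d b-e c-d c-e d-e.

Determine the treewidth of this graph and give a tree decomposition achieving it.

With just one bag of size 5, the width is 5 − 1 = 4, so tw(G) ≤ 4. Conversely, {a, b, c, d, e} is a clique of size 5, and the vertices of any clique must share a bag in every tree decomposition; so some bag has ≥ 5 vertices and tw(G) ≥ 4. The upper and lower bounds meet at 4, so that is the treewidth.

Treewidth 4.
One optimal decomposition is:
Bags: B1 = {a, b, c, d, e}
Tree: (single bag)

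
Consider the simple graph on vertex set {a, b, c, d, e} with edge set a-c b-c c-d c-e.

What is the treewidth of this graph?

A width-1 tree decomposition is:
Bags: B1 = {c, d}  B2 = {c, e}  B3 = {b, c}  B4 = {a, c}
Tree: B1–B2, B1–B3, B2–B4
Each bag holds 2 vertices, so the decomposition has width 1, which upper-bounds the treewidth. G has an edge, so its treewidth is at least 1. Combining the bounds, tw(G) = 1.

1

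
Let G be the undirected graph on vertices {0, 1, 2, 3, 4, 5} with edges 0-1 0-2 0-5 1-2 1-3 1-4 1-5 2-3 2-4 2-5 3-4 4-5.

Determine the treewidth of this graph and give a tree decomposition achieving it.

Treewidth 3.
One such decomposition:
Bags: B1 = {1, 2, 4, 5}  B2 = {0, 1, 2, 5}  B3 = {1, 2, 3, 4}
Tree: B1–B2, B1–B3

Each bag holds 4 vertices, so the decomposition has width 3, which upper-bounds the treewidth. Conversely, {0, 1, 2, 5} is a clique of size 4, and the vertices of any clique must share a bag in every tree decomposition; so some bag has ≥ 4 vertices and tw(G) ≥ 3. Combining the bounds, tw(G) = 3.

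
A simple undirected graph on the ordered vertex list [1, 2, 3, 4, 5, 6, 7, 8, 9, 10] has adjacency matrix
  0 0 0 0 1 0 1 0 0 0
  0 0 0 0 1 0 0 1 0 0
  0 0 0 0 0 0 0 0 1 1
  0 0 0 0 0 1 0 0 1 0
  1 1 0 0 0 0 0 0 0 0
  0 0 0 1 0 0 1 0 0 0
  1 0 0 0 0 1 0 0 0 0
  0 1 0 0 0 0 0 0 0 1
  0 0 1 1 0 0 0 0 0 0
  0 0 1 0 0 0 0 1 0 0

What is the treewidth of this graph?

2

A width-2 tree decomposition is:
Bags: B1 = {3, 8, 10}  B2 = {2, 3, 8}  B3 = {2, 3, 5}  B4 = {1, 3, 5}  B5 = {1, 3, 7}  B6 = {3, 6, 7}  B7 = {3, 4, 6}  B8 = {3, 4, 9}
Tree: B1–B2, B2–B3, B3–B4, B4–B5, B5–B6, B6–B7, B7–B8
Every bag has size at most 3, so the width is 3 − 1 = 2 and tw(G) ≤ 2. For the lower bound, G contains the cycle 3–10–8–2–5–1–7–6–4–9–3, so G is not a forest; only forests have treewidth ≤ 1, hence tw(G) ≥ 2. Therefore the treewidth is 2.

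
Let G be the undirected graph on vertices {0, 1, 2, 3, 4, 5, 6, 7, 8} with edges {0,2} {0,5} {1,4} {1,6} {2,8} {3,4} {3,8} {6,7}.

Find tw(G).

A width-1 tree decomposition is:
Bags: B1 = {6, 7}  B2 = {1, 6}  B3 = {1, 4}  B4 = {3, 4}  B5 = {3, 8}  B6 = {2, 8}  B7 = {0, 2}  B8 = {0, 5}
Tree: B1–B2, B2–B3, B3–B4, B4–B5, B5–B6, B6–B7, B7–B8
Every bag has size at most 2, so the width is 2 − 1 = 1 and tw(G) ≤ 1. G has an edge, so its treewidth is at least 1. Hence tw(G) = 1 exactly.

1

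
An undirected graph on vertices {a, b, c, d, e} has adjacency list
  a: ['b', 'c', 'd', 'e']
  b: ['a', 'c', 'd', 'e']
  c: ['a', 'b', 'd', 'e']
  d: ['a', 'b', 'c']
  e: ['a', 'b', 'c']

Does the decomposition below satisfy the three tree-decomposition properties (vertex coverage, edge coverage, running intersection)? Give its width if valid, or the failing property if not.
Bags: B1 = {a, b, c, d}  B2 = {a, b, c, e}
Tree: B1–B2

Yes; width 3.

Checking the three conditions: (i) the bags cover all of {a, b, c, d, e}; (ii) for each edge, some bag contains both endpoints; (iii) the bags containing any fixed vertex form a subtree. All hold, so the decomposition is valid with width 4 − 1 = 3.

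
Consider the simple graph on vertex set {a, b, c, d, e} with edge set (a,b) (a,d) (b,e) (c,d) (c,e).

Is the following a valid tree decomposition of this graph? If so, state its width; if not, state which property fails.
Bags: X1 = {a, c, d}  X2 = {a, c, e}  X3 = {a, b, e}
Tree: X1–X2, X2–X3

Checking the three conditions: (i) the bags cover all of {a, b, c, d, e}; (ii) for each edge, some bag contains both endpoints; (iii) the bags containing any fixed vertex form a subtree. All hold, so the decomposition is valid with width 3 − 1 = 2.

Yes; width 2.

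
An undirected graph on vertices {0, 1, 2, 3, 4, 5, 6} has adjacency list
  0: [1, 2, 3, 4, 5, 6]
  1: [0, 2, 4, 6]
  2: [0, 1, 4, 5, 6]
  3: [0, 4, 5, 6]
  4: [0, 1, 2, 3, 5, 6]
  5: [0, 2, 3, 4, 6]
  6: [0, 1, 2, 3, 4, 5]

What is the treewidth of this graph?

4

A width-4 tree decomposition is:
Bags: B1 = {0, 3, 4, 5, 6}  B2 = {0, 2, 4, 5, 6}  B3 = {0, 1, 2, 4, 6}
Tree: B1–B2, B2–B3
Each bag holds 5 vertices, so the decomposition has width 4, which upper-bounds the treewidth. Conversely, {0, 1, 2, 4, 6} is a clique of size 5, and the vertices of any clique must share a bag in every tree decomposition; so some bag has ≥ 5 vertices and tw(G) ≥ 4. The upper and lower bounds meet at 4, so that is the treewidth.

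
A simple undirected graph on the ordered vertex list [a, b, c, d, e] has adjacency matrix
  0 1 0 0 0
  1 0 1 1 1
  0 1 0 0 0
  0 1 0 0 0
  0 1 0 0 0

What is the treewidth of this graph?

A width-1 tree decomposition is:
Bags: B1 = {b, c}  B2 = {b, e}  B3 = {b, d}  B4 = {a, b}
Tree: B1–B2, B2–B3, B2–B4
Every bag has size at most 2, so the width is 2 − 1 = 1 and tw(G) ≤ 1. G has an edge, so its treewidth is at least 1. The upper and lower bounds meet at 1, so that is the treewidth.

1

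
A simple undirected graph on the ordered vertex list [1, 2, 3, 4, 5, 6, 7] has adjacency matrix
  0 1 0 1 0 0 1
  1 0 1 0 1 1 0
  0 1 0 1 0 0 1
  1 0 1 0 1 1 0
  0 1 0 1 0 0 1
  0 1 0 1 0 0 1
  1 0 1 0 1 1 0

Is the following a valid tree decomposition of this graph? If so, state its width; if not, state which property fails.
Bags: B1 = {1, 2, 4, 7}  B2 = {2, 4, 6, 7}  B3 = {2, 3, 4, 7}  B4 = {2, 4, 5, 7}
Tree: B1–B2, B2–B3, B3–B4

Checking the three conditions: (i) the bags cover all of {1, 2, 3, 4, 5, 6, 7}; (ii) for each edge, some bag contains both endpoints; (iii) the bags containing any fixed vertex form a subtree. All hold, so the decomposition is valid with width 4 − 1 = 3.

Yes; width 3.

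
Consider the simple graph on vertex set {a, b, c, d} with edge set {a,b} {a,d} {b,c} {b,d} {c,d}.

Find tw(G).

A width-2 tree decomposition is:
Bags: B1 = {a, b, d}  B2 = {b, c, d}
Tree: B1–B2
Each bag holds 3 vertices, so the decomposition has width 2, which upper-bounds the treewidth. For the lower bound, the 3 vertices {b, c, d} are pairwise adjacent, and any tree decomposition puts a clique entirely inside one bag — forcing width ≥ 2. Combining the bounds, tw(G) = 2.

2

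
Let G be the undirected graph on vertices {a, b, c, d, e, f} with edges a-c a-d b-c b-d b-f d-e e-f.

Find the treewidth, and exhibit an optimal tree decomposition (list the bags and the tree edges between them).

Every bag has size at most 3, so the width is 3 − 1 = 2 and tw(G) ≤ 2. For the lower bound, G contains the cycle a–c–b–d–a, so G is not a forest; only forests have treewidth ≤ 1, hence tw(G) ≥ 2. Therefore the treewidth is 2.

Treewidth 2.
One such decomposition:
Bags: B1 = {a, c, d}  B2 = {b, c, d}  B3 = {b, d, e}  B4 = {b, e, f}
Tree: B1–B2, B2–B3, B3–B4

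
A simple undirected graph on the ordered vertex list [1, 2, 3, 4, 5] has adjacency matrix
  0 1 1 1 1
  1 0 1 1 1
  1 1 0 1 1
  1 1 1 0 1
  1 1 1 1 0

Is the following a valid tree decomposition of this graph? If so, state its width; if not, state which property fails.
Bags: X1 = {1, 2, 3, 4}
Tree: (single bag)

No — vertex 5 appears in no bag.

A tree decomposition must satisfy three properties: every vertex lies in some bag; for every edge, both endpoints lie together in some bag; and for every vertex, the bags containing it form a connected subtree. Here vertex 5 appears in no bag, so the decomposition is invalid.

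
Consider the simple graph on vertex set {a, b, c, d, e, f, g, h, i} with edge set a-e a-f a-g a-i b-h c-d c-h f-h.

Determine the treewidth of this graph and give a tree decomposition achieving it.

Every bag has size at most 2, so the width is 2 − 1 = 1 and tw(G) ≤ 1. Any graph with an edge has treewidth ≥ 1, and G has the edge f–h. Hence tw(G) = 1 exactly.

Treewidth 1.
Bags: B1 = {f, h}  B2 = {b, h}  B3 = {c, h}  B4 = {a, f}  B5 = {a, e}  B6 = {a, i}  B7 = {c, d}  B8 = {a, g}
Tree: B1–B2, B2–B3, B1–B4, B4–B5, B4–B6, B3–B7, B6–B8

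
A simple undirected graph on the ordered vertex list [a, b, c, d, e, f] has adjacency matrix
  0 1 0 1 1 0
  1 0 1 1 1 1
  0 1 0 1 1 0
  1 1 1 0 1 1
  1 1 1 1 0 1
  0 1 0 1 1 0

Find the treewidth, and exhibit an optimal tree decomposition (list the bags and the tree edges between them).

Treewidth 3.
One such decomposition:
Bags: B1 = {b, c, d, e}  B2 = {a, b, d, e}  B3 = {b, d, e, f}
Tree: B1–B2, B1–B3

The largest bag has 4 vertices, giving width 3; this decomposition certifies tw(G) ≤ 3. On the other hand G contains the 4-clique {a, b, d, e}. A clique must lie in a single bag of any decomposition, so no decomposition can have width below 3. Therefore the treewidth is 3.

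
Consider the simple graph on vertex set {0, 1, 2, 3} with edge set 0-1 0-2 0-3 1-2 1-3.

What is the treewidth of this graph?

2

A width-2 tree decomposition is:
Bags: B1 = {0, 1, 2}  B2 = {0, 1, 3}
Tree: B1–B2
Each bag holds 3 vertices, so the decomposition has width 2, which upper-bounds the treewidth. Conversely, {0, 1, 2} is a clique of size 3, and the vertices of any clique must share a bag in every tree decomposition; so some bag has ≥ 3 vertices and tw(G) ≥ 2. The upper and lower bounds meet at 2, so that is the treewidth.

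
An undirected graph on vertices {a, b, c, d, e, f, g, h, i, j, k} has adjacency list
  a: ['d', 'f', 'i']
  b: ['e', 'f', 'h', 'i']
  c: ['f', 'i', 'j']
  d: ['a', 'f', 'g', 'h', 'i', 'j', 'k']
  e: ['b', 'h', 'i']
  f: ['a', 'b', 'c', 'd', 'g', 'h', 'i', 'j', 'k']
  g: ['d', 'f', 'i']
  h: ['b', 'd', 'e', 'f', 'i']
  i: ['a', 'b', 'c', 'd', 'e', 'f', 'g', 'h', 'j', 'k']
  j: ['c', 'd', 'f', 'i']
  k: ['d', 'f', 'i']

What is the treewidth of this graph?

3

A width-3 tree decomposition is:
Bags: B1 = {d, f, i, j}  B2 = {d, f, h, i}  B3 = {d, f, i, k}  B4 = {b, f, h, i}  B5 = {d, f, g, i}  B6 = {b, e, h, i}  B7 = {a, d, f, i}  B8 = {c, f, i, j}
Tree: B1–B2, B1–B3, B2–B4, B3–B5, B4–B6, B3–B7, B1–B8
Every bag has size at most 4, so the width is 4 − 1 = 3 and tw(G) ≤ 3. On the other hand G contains the 4-clique {b, e, h, i}. A clique must lie in a single bag of any decomposition, so no decomposition can have width below 3. Combining the bounds, tw(G) = 3.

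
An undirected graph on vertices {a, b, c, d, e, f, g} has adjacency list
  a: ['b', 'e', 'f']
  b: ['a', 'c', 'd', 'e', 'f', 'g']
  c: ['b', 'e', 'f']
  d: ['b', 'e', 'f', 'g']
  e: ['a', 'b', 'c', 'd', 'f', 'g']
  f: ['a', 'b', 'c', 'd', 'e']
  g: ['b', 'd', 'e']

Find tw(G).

3

A width-3 tree decomposition is:
Bags: B1 = {b, d, e, f}  B2 = {b, c, e, f}  B3 = {b, d, e, g}  B4 = {a, b, e, f}
Tree: B1–B2, B1–B3, B2–B4
Each bag holds 4 vertices, so the decomposition has width 3, which upper-bounds the treewidth. Conversely, {b, d, e, g} is a clique of size 4, and the vertices of any clique must share a bag in every tree decomposition; so some bag has ≥ 4 vertices and tw(G) ≥ 3. Therefore the treewidth is 3.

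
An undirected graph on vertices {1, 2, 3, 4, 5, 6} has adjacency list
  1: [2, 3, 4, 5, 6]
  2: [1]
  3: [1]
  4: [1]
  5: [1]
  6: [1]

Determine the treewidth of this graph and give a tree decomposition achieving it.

Treewidth 1.
One optimal decomposition is:
Bags: B1 = {1, 5}  B2 = {1, 2}  B3 = {1, 4}  B4 = {1, 3}  B5 = {1, 6}
Tree: B1–B2, B2–B3, B1–B4, B2–B5

Each bag holds 2 vertices, so the decomposition has width 1, which upper-bounds the treewidth. Any graph with an edge has treewidth ≥ 1, and G has the edge 5–1. Hence tw(G) = 1 exactly.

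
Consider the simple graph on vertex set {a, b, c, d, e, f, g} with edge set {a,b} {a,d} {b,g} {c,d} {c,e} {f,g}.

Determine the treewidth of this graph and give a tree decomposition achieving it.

Treewidth 1.
One such decomposition:
Bags: B1 = {c, e}  B2 = {c, d}  B3 = {a, d}  B4 = {a, b}  B5 = {b, g}  B6 = {f, g}
Tree: B1–B2, B2–B3, B3–B4, B4–B5, B5–B6

The largest bag has 2 vertices, giving width 1; this decomposition certifies tw(G) ≤ 1. Any graph with an edge has treewidth ≥ 1, and G has the edge e–c. Therefore the treewidth is 1.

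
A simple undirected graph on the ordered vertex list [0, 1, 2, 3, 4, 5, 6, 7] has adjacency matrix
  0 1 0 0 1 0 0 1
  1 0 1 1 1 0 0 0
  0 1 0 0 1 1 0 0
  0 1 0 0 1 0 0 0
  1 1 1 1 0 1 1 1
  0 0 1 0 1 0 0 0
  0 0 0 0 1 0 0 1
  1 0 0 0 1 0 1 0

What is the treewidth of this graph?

2

A width-2 tree decomposition is:
Bags: B1 = {1, 3, 4}  B2 = {0, 1, 4}  B3 = {1, 2, 4}  B4 = {0, 4, 7}  B5 = {2, 4, 5}  B6 = {4, 6, 7}
Tree: B1–B2, B1–B3, B2–B4, B3–B5, B4–B6
Every bag has size at most 3, so the width is 3 − 1 = 2 and tw(G) ≤ 2. Conversely, {0, 1, 4} is a clique of size 3, and the vertices of any clique must share a bag in every tree decomposition; so some bag has ≥ 3 vertices and tw(G) ≥ 2. Therefore the treewidth is 2.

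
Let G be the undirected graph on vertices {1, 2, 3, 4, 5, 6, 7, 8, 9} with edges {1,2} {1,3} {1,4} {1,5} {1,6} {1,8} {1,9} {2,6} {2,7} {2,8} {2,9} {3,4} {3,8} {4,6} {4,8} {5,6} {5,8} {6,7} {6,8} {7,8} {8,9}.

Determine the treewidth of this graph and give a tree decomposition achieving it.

Treewidth 3.
One optimal decomposition is:
Bags: B1 = {1, 2, 6, 8}  B2 = {1, 5, 6, 8}  B3 = {2, 6, 7, 8}  B4 = {1, 4, 6, 8}  B5 = {1, 3, 4, 8}  B6 = {1, 2, 8, 9}
Tree: B1–B2, B1–B3, B2–B4, B4–B5, B1–B6

Every bag has size at most 4, so the width is 4 − 1 = 3 and tw(G) ≤ 3. Conversely, {1, 2, 8, 9} is a clique of size 4, and the vertices of any clique must share a bag in every tree decomposition; so some bag has ≥ 4 vertices and tw(G) ≥ 3. The upper and lower bounds meet at 3, so that is the treewidth.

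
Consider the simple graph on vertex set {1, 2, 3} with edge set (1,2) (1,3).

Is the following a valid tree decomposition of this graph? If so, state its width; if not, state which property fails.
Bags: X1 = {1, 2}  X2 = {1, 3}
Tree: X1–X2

Vertex coverage: the bags together contain {1, 2, 3}, the full vertex set. Edge coverage: each edge of G has both endpoints in at least one bag. Running intersection: for every vertex, the bags containing it form a connected subtree. All three properties hold, so this is a valid tree decomposition of width max|bag| − 1 = 1, and hence tw(G) ≤ 1.

Yes; width 1.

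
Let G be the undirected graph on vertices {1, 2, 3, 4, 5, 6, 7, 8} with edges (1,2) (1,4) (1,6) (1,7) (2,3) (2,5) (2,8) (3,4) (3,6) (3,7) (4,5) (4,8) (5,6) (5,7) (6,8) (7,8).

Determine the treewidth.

4

A width-4 tree decomposition is:
Bags: B1 = {2, 3, 4, 6, 7}  B2 = {2, 4, 5, 6, 7}  B3 = {2, 4, 6, 7, 8}  B4 = {1, 2, 4, 6, 7}
Tree: B1–B2, B2–B3, B3–B4
Each bag holds 5 vertices, so the decomposition has width 4, which upper-bounds the treewidth. For the lower bound: the 5 vertex sets {3,4}, {2,5}, {7,8}, {6}, {1} are disjoint, each induces a connected subgraph, and every pair is joined by at least one edge of G. Contracting each set to a single vertex therefore yields K_{5} as a minor, and since treewidth is minor-monotone, tw(G) ≥ tw(K_{5}) = 4. The upper and lower bounds meet at 4, so that is the treewidth.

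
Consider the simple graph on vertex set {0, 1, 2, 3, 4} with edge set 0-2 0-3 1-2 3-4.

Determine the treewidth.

1

A width-1 tree decomposition is:
Bags: B1 = {0, 3}  B2 = {0, 2}  B3 = {1, 2}  B4 = {3, 4}
Tree: B1–B2, B2–B3, B1–B4
Every bag has size at most 2, so the width is 2 − 1 = 1 and tw(G) ≤ 1. Any graph with an edge has treewidth ≥ 1, and G has the edge 3–0. Therefore the treewidth is 1.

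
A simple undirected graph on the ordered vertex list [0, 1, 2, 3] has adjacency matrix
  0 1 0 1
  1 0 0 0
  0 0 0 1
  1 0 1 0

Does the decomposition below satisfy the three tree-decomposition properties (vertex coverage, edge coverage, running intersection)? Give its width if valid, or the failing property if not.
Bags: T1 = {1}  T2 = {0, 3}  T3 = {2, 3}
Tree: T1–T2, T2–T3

No — edge (0,1) lies in no bag.

A tree decomposition must satisfy three properties: every vertex lies in some bag; for every edge, both endpoints lie together in some bag; and for every vertex, the bags containing it form a connected subtree. Here edge (0,1) lies in no bag, so the decomposition is invalid.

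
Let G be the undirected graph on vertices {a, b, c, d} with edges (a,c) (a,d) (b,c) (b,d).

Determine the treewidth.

A width-2 tree decomposition is:
Bags: B1 = {a, c, d}  B2 = {b, c, d}
Tree: B1–B2
Every bag has size at most 3, so the width is 3 − 1 = 2 and tw(G) ≤ 2. The edges d–a–c–b–d form a cycle, so G is not a tree and its treewidth is at least 2. Combining the bounds, tw(G) = 2.

2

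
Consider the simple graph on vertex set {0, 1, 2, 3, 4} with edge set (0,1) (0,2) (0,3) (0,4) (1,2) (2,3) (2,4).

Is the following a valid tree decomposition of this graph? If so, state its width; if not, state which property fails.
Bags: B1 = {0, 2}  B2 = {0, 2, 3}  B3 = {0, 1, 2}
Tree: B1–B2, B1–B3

No — vertex 4 appears in no bag.

A tree decomposition must satisfy three properties: every vertex lies in some bag; for every edge, both endpoints lie together in some bag; and for every vertex, the bags containing it form a connected subtree. Here vertex 4 appears in no bag, so the decomposition is invalid.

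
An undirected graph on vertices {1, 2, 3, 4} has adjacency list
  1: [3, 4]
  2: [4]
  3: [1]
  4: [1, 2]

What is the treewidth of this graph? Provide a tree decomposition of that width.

Treewidth 1.
One such decomposition:
Bags: B1 = {1, 4}  B2 = {2, 4}  B3 = {1, 3}
Tree: B1–B2, B1–B3

Each bag holds 2 vertices, so the decomposition has width 1, which upper-bounds the treewidth. Since G has at least one edge (e.g. 4–1), it is not an edgeless graph, so tw(G) ≥ 1. Combining the bounds, tw(G) = 1.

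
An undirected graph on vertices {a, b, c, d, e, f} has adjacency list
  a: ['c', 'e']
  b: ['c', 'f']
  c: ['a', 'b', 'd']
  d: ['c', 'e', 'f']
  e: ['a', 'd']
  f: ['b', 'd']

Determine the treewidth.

2

A width-2 tree decomposition is:
Bags: B1 = {b, c, f}  B2 = {c, d, f}  B3 = {a, c, d}  B4 = {a, d, e}
Tree: B1–B2, B2–B3, B3–B4
The largest bag has 3 vertices, giving width 2; this decomposition certifies tw(G) ≤ 2. For the lower bound, G contains the cycle b–f–d–c–b, so G is not a forest; only forests have treewidth ≤ 1, hence tw(G) ≥ 2. Hence tw(G) = 2 exactly.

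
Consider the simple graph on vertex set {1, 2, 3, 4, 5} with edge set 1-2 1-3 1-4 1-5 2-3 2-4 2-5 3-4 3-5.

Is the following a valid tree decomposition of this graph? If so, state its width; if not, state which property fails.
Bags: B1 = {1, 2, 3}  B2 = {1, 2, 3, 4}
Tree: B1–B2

A tree decomposition must satisfy three properties: every vertex lies in some bag; for every edge, both endpoints lie together in some bag; and for every vertex, the bags containing it form a connected subtree. Here vertex 5 appears in no bag, so the decomposition is invalid.

No — vertex 5 appears in no bag.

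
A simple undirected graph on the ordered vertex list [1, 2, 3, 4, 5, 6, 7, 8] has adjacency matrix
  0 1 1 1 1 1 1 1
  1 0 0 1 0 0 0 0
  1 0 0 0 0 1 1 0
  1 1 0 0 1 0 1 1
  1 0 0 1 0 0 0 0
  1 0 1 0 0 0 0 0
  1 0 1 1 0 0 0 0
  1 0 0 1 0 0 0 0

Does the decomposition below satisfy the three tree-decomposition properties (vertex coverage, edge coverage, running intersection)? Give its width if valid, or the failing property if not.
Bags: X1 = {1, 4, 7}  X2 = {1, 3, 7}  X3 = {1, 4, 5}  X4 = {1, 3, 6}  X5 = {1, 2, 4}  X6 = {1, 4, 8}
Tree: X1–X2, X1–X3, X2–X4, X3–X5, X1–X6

Checking the three conditions: (i) the bags cover all of {1, 2, 3, 4, 5, 6, 7, 8}; (ii) for each edge, some bag contains both endpoints; (iii) the bags containing any fixed vertex form a subtree. All hold, so the decomposition is valid with width 3 − 1 = 2.

Yes; width 2.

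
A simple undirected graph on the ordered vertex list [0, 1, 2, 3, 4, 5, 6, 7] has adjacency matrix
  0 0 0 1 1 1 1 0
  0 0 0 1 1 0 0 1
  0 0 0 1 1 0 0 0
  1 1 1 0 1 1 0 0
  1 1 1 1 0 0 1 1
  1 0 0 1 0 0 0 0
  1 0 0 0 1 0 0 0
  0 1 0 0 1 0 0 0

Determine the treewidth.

2

A width-2 tree decomposition is:
Bags: B1 = {0, 3, 5}  B2 = {0, 3, 4}  B3 = {1, 3, 4}  B4 = {2, 3, 4}  B5 = {0, 4, 6}  B6 = {1, 4, 7}
Tree: B1–B2, B2–B3, B3–B4, B2–B5, B3–B6
The largest bag has 3 vertices, giving width 2; this decomposition certifies tw(G) ≤ 2. Conversely, {0, 3, 4} is a clique of size 3, and the vertices of any clique must share a bag in every tree decomposition; so some bag has ≥ 3 vertices and tw(G) ≥ 2. Combining the bounds, tw(G) = 2.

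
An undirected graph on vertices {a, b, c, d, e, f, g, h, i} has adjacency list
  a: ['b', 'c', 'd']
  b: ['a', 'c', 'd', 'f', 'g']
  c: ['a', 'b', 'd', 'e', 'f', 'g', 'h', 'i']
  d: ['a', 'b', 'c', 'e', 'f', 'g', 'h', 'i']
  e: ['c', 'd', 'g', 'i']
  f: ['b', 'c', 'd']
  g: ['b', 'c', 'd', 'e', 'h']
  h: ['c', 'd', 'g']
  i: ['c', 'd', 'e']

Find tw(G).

3

A width-3 tree decomposition is:
Bags: B1 = {c, d, g, h}  B2 = {b, c, d, g}  B3 = {b, c, d, f}  B4 = {c, d, e, g}  B5 = {a, b, c, d}  B6 = {c, d, e, i}
Tree: B1–B2, B2–B3, B1–B4, B3–B5, B4–B6
The largest bag has 4 vertices, giving width 3; this decomposition certifies tw(G) ≤ 3. On the other hand G contains the 4-clique {c, d, e, g}. A clique must lie in a single bag of any decomposition, so no decomposition can have width below 3. Combining the bounds, tw(G) = 3.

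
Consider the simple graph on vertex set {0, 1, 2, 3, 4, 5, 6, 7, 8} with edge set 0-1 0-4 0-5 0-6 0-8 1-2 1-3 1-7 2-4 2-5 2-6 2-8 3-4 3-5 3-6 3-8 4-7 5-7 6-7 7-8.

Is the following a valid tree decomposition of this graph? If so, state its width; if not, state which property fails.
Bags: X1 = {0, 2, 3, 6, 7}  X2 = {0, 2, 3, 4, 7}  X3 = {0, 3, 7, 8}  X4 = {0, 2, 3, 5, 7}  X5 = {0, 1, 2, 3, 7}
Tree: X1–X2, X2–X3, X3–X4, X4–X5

A tree decomposition must satisfy three properties: every vertex lies in some bag; for every edge, both endpoints lie together in some bag; and for every vertex, the bags containing it form a connected subtree. Here edge (2,8) lies in no bag, so the decomposition is invalid.

No — edge (2,8) lies in no bag.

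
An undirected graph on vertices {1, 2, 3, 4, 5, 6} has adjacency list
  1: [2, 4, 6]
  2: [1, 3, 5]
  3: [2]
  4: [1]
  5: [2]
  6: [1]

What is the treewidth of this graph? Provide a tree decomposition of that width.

Treewidth 1.
One optimal decomposition is:
Bags: B1 = {1, 2}  B2 = {1, 6}  B3 = {2, 5}  B4 = {1, 4}  B5 = {2, 3}
Tree: B1–B2, B1–B3, B1–B4, B1–B5

Every bag has size at most 2, so the width is 2 − 1 = 1 and tw(G) ≤ 1. G has an edge, so its treewidth is at least 1. Hence tw(G) = 1 exactly.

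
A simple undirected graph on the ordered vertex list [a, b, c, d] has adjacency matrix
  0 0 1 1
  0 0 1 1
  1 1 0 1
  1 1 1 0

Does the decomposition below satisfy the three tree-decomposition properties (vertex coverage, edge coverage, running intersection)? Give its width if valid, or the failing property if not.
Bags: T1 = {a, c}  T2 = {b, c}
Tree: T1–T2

A tree decomposition must satisfy three properties: every vertex lies in some bag; for every edge, both endpoints lie together in some bag; and for every vertex, the bags containing it form a connected subtree. Here vertex d appears in no bag, so the decomposition is invalid.

No — vertex d appears in no bag.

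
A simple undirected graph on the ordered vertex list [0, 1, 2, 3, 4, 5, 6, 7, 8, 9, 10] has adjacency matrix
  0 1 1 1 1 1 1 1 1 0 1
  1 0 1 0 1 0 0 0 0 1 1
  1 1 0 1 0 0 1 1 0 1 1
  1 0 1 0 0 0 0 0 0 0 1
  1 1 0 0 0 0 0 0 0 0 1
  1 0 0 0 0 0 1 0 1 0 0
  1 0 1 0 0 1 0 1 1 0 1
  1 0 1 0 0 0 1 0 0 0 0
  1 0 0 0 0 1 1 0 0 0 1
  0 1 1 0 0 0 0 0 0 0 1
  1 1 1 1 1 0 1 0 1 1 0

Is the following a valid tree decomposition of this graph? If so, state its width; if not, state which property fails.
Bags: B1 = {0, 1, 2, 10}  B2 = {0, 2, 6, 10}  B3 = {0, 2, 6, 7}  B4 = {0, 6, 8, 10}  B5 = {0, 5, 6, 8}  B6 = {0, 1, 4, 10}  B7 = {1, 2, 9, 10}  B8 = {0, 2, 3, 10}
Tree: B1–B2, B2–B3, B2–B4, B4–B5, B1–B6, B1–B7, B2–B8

Every vertex of G appears in some bag (union = {0, 1, 2, 3, 4, 5, 6, 7, 8, 9, 10}); every edge is covered by a bag; and for each vertex v the set of bags containing v is connected in the bag tree. The decomposition is therefore valid. The largest bag has 4 vertices, so the width is 3.

Yes; width 3.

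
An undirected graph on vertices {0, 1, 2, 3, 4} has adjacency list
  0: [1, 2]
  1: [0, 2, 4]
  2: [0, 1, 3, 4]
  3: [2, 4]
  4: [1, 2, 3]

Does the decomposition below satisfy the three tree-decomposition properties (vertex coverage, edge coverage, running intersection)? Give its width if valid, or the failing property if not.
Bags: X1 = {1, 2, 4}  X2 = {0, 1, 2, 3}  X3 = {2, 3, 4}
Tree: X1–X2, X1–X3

A tree decomposition must satisfy three properties: every vertex lies in some bag; for every edge, both endpoints lie together in some bag; and for every vertex, the bags containing it form a connected subtree. Here bags containing vertex 3 are not connected in the tree, so the decomposition is invalid.

No — bags containing vertex 3 are not connected in the tree.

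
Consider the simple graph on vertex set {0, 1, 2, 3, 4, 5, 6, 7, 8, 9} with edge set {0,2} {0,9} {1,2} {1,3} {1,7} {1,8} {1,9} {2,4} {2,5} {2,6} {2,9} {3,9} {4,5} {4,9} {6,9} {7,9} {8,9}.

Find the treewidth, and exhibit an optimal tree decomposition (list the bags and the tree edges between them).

Each bag holds 3 vertices, so the decomposition has width 2, which upper-bounds the treewidth. On the other hand G contains the 3-clique {0, 2, 9}. A clique must lie in a single bag of any decomposition, so no decomposition can have width below 2. Therefore the treewidth is 2.

Treewidth 2.
One optimal decomposition is:
Bags: B1 = {2, 4, 9}  B2 = {1, 2, 9}  B3 = {2, 4, 5}  B4 = {1, 3, 9}  B5 = {1, 8, 9}  B6 = {1, 7, 9}  B7 = {0, 2, 9}  B8 = {2, 6, 9}
Tree: B1–B2, B1–B3, B2–B4, B4–B5, B2–B6, B1–B7, B1–B8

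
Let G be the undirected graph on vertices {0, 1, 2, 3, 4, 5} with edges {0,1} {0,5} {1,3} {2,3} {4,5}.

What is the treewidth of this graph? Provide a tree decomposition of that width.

The largest bag has 2 vertices, giving width 1; this decomposition certifies tw(G) ≤ 1. G has an edge, so its treewidth is at least 1. The upper and lower bounds meet at 1, so that is the treewidth.

Treewidth 1.
One optimal decomposition is:
Bags: B1 = {0, 5}  B2 = {0, 1}  B3 = {4, 5}  B4 = {1, 3}  B5 = {2, 3}
Tree: B1–B2, B1–B3, B2–B4, B4–B5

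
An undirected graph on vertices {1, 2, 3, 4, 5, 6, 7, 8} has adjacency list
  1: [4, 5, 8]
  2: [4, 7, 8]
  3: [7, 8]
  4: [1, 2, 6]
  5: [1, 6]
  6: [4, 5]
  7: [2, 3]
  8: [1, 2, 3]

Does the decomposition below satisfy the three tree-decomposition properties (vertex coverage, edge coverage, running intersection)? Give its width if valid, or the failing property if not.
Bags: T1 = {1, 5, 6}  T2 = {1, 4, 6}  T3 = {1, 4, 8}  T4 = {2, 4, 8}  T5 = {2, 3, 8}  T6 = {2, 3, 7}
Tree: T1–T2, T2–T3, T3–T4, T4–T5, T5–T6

Yes; width 2.

Vertex coverage: the bags together contain {1, 2, 3, 4, 5, 6, 7, 8}, the full vertex set. Edge coverage: each edge of G has both endpoints in at least one bag. Running intersection: for every vertex, the bags containing it form a connected subtree. All three properties hold, so this is a valid tree decomposition of width max|bag| − 1 = 2, and hence tw(G) ≤ 2.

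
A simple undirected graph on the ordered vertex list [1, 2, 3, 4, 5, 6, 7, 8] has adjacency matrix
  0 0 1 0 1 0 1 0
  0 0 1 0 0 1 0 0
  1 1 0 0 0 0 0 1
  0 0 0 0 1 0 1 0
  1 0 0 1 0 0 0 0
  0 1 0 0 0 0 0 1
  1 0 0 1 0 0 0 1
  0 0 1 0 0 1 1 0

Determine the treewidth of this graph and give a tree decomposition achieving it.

The largest bag has 3 vertices, giving width 2; this decomposition certifies tw(G) ≤ 2. Since 4–5–1–7–4 is a cycle in G, G is not acyclic. Forests are exactly the graphs of treewidth ≤ 1, so tw(G) ≥ 2. The upper and lower bounds meet at 2, so that is the treewidth.

Treewidth 2.
One optimal decomposition is:
Bags: B1 = {4, 5, 7}  B2 = {1, 5, 7}  B3 = {1, 7, 8}  B4 = {1, 3, 8}  B5 = {3, 6, 8}  B6 = {2, 3, 6}
Tree: B1–B2, B2–B3, B3–B4, B4–B5, B5–B6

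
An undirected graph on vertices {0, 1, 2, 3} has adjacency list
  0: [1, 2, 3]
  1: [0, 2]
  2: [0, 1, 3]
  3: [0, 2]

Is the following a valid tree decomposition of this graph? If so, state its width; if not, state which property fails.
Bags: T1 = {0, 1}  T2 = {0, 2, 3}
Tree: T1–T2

A tree decomposition must satisfy three properties: every vertex lies in some bag; for every edge, both endpoints lie together in some bag; and for every vertex, the bags containing it form a connected subtree. Here edge (2,1) lies in no bag, so the decomposition is invalid.

No — edge (2,1) lies in no bag.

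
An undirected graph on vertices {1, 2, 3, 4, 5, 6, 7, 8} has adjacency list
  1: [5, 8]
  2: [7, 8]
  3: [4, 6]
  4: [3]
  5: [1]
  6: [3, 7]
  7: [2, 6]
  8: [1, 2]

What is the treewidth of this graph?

1

A width-1 tree decomposition is:
Bags: B1 = {3, 4}  B2 = {3, 6}  B3 = {6, 7}  B4 = {2, 7}  B5 = {2, 8}  B6 = {1, 8}  B7 = {1, 5}
Tree: B1–B2, B2–B3, B3–B4, B4–B5, B5–B6, B6–B7
The largest bag has 2 vertices, giving width 1; this decomposition certifies tw(G) ≤ 1. Since G has at least one edge (e.g. 4–3), it is not an edgeless graph, so tw(G) ≥ 1. Combining the bounds, tw(G) = 1.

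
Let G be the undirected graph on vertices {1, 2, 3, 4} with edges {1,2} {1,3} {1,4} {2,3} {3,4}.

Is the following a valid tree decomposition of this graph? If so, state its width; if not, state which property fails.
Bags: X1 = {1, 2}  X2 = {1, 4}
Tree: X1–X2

No — vertex 3 appears in no bag.

A tree decomposition must satisfy three properties: every vertex lies in some bag; for every edge, both endpoints lie together in some bag; and for every vertex, the bags containing it form a connected subtree. Here vertex 3 appears in no bag, so the decomposition is invalid.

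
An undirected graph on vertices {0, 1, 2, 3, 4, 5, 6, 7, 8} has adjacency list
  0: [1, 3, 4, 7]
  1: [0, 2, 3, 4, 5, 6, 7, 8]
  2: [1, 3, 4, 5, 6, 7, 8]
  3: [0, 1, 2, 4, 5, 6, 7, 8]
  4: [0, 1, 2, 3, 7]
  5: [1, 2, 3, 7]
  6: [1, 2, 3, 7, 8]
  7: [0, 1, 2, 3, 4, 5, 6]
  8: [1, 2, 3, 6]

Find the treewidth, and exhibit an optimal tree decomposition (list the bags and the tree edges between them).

Each bag holds 5 vertices, so the decomposition has width 4, which upper-bounds the treewidth. For the lower bound, the 5 vertices {0, 1, 3, 4, 7} are pairwise adjacent, and any tree decomposition puts a clique entirely inside one bag — forcing width ≥ 4. Hence tw(G) = 4 exactly.

Treewidth 4.
One optimal decomposition is:
Bags: B1 = {1, 2, 3, 4, 7}  B2 = {0, 1, 3, 4, 7}  B3 = {1, 2, 3, 6, 7}  B4 = {1, 2, 3, 5, 7}  B5 = {1, 2, 3, 6, 8}
Tree: B1–B2, B1–B3, B1–B4, B3–B5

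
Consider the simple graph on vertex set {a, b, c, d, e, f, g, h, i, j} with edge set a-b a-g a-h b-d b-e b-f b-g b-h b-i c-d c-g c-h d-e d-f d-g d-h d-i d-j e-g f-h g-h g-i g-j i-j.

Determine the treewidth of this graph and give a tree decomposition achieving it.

Each bag holds 4 vertices, so the decomposition has width 3, which upper-bounds the treewidth. On the other hand G contains the 4-clique {d, g, i, j}. A clique must lie in a single bag of any decomposition, so no decomposition can have width below 3. Therefore the treewidth is 3.

Treewidth 3.
One such decomposition:
Bags: B1 = {b, d, g, h}  B2 = {b, d, e, g}  B3 = {b, d, g, i}  B4 = {b, d, f, h}  B5 = {a, b, g, h}  B6 = {d, g, i, j}  B7 = {c, d, g, h}
Tree: B1–B2, B1–B3, B1–B4, B1–B5, B3–B6, B1–B7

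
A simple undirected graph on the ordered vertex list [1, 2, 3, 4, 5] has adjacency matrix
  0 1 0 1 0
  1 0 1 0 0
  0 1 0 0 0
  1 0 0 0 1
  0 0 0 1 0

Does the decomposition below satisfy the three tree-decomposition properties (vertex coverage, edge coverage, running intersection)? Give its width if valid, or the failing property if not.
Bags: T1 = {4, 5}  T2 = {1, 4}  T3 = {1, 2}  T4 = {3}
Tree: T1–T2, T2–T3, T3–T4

A tree decomposition must satisfy three properties: every vertex lies in some bag; for every edge, both endpoints lie together in some bag; and for every vertex, the bags containing it form a connected subtree. Here edge (2,3) lies in no bag, so the decomposition is invalid.

No — edge (2,3) lies in no bag.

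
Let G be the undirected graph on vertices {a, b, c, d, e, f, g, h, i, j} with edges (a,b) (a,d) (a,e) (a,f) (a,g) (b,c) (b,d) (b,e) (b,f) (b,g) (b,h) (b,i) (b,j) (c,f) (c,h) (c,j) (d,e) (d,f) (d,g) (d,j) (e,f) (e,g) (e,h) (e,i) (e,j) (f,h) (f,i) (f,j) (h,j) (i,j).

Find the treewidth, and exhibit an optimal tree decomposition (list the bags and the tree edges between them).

The largest bag has 5 vertices, giving width 4; this decomposition certifies tw(G) ≤ 4. For the lower bound, the 5 vertices {a, b, d, e, g} are pairwise adjacent, and any tree decomposition puts a clique entirely inside one bag — forcing width ≥ 4. Hence tw(G) = 4 exactly.

Treewidth 4.
Bags: B1 = {b, e, f, i, j}  B2 = {b, d, e, f, j}  B3 = {b, e, f, h, j}  B4 = {b, c, f, h, j}  B5 = {a, b, d, e, f}  B6 = {a, b, d, e, g}
Tree: B1–B2, B2–B3, B3–B4, B2–B5, B5–B6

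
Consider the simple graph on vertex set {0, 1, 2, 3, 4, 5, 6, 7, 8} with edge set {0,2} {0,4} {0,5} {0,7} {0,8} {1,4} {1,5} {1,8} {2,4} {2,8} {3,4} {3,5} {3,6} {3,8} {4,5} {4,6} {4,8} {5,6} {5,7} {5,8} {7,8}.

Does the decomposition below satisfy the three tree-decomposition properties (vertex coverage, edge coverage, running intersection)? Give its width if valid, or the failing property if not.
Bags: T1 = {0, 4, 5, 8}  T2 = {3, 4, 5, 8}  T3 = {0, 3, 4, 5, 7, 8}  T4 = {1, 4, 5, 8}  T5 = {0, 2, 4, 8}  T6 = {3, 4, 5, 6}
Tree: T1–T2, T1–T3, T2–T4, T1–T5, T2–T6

A tree decomposition must satisfy three properties: every vertex lies in some bag; for every edge, both endpoints lie together in some bag; and for every vertex, the bags containing it form a connected subtree. Here bags containing vertex 3 are not connected in the tree, so the decomposition is invalid.

No — bags containing vertex 3 are not connected in the tree.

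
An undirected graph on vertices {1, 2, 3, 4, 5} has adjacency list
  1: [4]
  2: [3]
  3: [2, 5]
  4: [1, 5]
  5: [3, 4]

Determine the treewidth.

A width-1 tree decomposition is:
Bags: B1 = {2, 3}  B2 = {3, 5}  B3 = {4, 5}  B4 = {1, 4}
Tree: B1–B2, B2–B3, B3–B4
Each bag holds 2 vertices, so the decomposition has width 1, which upper-bounds the treewidth. G has an edge, so its treewidth is at least 1. Combining the bounds, tw(G) = 1.

1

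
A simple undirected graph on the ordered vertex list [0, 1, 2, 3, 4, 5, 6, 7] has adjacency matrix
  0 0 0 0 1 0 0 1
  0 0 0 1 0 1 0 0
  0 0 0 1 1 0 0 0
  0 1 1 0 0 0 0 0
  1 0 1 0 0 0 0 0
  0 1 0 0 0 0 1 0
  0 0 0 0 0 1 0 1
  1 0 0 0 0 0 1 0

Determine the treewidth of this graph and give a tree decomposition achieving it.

Each bag holds 3 vertices, so the decomposition has width 2, which upper-bounds the treewidth. The edges 3–1–5–6–7–0–4–2–3 form a cycle, so G is not a tree and its treewidth is at least 2. The upper and lower bounds meet at 2, so that is the treewidth.

Treewidth 2.
One such decomposition:
Bags: B1 = {1, 3, 5}  B2 = {3, 5, 6}  B3 = {3, 6, 7}  B4 = {0, 3, 7}  B5 = {0, 3, 4}  B6 = {2, 3, 4}
Tree: B1–B2, B2–B3, B3–B4, B4–B5, B5–B6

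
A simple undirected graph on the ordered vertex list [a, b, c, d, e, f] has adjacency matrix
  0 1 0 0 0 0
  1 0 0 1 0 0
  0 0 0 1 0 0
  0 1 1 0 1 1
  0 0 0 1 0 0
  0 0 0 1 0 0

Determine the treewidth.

A width-1 tree decomposition is:
Bags: B1 = {b, d}  B2 = {d, f}  B3 = {a, b}  B4 = {d, e}  B5 = {c, d}
Tree: B1–B2, B1–B3, B1–B4, B1–B5
The largest bag has 2 vertices, giving width 1; this decomposition certifies tw(G) ≤ 1. Since G has at least one edge (e.g. b–d), it is not an edgeless graph, so tw(G) ≥ 1. Combining the bounds, tw(G) = 1.

1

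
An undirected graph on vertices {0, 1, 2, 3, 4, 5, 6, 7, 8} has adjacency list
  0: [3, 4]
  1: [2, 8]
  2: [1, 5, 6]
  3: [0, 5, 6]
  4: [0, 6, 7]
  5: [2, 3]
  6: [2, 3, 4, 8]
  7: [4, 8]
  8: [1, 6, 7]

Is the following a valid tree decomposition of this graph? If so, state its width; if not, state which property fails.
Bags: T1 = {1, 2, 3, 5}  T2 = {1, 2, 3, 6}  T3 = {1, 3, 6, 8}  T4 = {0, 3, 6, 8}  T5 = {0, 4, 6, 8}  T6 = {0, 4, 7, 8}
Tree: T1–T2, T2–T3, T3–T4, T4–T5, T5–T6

Every vertex of G appears in some bag (union = {0, 1, 2, 3, 4, 5, 6, 7, 8}); every edge is covered by a bag; and for each vertex v the set of bags containing v is connected in the bag tree. The decomposition is therefore valid. The largest bag has 4 vertices, so the width is 3.

Yes; width 3.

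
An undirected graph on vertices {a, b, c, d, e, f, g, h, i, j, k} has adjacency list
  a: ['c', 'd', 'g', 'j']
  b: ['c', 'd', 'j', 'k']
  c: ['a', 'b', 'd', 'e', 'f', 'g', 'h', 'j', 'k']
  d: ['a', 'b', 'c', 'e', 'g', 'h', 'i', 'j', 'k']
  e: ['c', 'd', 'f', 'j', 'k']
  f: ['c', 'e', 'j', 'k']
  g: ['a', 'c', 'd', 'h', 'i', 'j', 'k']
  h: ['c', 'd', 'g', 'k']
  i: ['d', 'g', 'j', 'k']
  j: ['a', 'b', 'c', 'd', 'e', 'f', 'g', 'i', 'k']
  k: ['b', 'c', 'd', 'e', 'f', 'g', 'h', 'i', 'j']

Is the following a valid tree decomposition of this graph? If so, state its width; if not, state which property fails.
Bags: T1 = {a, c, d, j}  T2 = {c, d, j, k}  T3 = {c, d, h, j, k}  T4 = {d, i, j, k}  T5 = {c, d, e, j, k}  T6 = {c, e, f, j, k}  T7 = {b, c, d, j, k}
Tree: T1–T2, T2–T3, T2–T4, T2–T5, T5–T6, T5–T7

A tree decomposition must satisfy three properties: every vertex lies in some bag; for every edge, both endpoints lie together in some bag; and for every vertex, the bags containing it form a connected subtree. Here vertex g appears in no bag, so the decomposition is invalid.

No — vertex g appears in no bag.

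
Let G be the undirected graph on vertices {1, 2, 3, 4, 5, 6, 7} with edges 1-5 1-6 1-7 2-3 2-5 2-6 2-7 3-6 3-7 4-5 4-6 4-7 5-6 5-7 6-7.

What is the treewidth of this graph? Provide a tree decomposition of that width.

Every bag has size at most 4, so the width is 4 − 1 = 3 and tw(G) ≤ 3. On the other hand G contains the 4-clique {2, 3, 6, 7}. A clique must lie in a single bag of any decomposition, so no decomposition can have width below 3. Therefore the treewidth is 3.

Treewidth 3.
One such decomposition:
Bags: B1 = {2, 5, 6, 7}  B2 = {1, 5, 6, 7}  B3 = {4, 5, 6, 7}  B4 = {2, 3, 6, 7}
Tree: B1–B2, B2–B3, B1–B4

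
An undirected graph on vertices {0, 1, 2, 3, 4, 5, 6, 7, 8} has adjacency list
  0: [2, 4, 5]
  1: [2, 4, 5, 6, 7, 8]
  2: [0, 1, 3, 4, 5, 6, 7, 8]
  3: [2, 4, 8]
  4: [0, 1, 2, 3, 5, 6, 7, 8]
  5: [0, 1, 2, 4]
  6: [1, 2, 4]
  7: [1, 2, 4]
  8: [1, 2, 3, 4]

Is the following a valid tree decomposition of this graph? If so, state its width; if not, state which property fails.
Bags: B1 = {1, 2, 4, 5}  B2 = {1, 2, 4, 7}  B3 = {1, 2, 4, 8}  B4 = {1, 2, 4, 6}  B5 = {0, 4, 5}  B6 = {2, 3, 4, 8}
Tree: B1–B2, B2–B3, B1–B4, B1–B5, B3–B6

A tree decomposition must satisfy three properties: every vertex lies in some bag; for every edge, both endpoints lie together in some bag; and for every vertex, the bags containing it form a connected subtree. Here edge (2,0) lies in no bag, so the decomposition is invalid.

No — edge (2,0) lies in no bag.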